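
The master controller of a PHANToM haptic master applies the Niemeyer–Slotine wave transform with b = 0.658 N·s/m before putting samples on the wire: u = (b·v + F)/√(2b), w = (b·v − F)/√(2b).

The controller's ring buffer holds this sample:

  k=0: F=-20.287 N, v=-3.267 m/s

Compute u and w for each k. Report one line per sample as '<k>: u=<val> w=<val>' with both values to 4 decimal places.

k=0: b·v=0.658×(-3.267)=-2.1497; √(2b)=1.1472; u=(-2.1497+(-20.287))/1.1472=-19.5583, w=(-2.1497−(-20.287))/1.1472=15.8105

0: u=-19.5583 w=15.8105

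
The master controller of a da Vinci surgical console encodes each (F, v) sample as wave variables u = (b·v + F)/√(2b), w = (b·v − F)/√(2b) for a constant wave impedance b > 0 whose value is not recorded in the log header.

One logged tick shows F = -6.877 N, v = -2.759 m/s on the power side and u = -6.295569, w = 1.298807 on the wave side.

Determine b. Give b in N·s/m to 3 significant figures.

b = 1.64 N·s/m

u + w = -4.996762;  u + w = √(2b)·v, so √(2b) = -4.996762/(-2.759) = 1.811077.
b = (√(2b))²/2 = 3.280001/2 = 1.640000.
(Check via u − w = 2F/√(2b): u − w = -7.594376, 2F/√(2b) = -7.594375.)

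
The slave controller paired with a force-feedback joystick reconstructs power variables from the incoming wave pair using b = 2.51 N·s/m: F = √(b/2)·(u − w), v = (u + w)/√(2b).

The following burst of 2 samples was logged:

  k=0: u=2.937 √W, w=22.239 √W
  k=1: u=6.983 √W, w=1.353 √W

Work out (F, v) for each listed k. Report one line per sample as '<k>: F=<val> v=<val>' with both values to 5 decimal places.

k=0: u−w=-19.30200, u+w=25.17600; √(b/2)=1.12027, √(2b)=2.24054; F=1.12027×(-19.302)=-21.62341, v=25.17600/2.24054=11.23660
k=1: u−w=5.63000, u+w=8.33600; √(b/2)=1.12027, √(2b)=2.24054; F=1.12027×5.63=6.30711, v=8.33600/2.24054=3.72054

0: F=-21.62341 v=11.23660
1: F=6.30711 v=3.72054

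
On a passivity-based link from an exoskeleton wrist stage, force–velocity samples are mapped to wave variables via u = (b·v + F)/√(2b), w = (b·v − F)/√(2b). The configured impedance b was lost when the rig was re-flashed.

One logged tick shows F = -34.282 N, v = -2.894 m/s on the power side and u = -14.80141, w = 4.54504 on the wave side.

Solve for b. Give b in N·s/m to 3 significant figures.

b = 6.28 N·s/m

u + w = -10.25637;  u + w = √(2b)·v, so √(2b) = -10.25637/(-2.894) = 3.54401.
b = (√(2b))²/2 = 12.56002/2 = 6.28001.
(Check via u − w = 2F/√(2b): u − w = -19.34645, 2F/√(2b) = -19.34644.)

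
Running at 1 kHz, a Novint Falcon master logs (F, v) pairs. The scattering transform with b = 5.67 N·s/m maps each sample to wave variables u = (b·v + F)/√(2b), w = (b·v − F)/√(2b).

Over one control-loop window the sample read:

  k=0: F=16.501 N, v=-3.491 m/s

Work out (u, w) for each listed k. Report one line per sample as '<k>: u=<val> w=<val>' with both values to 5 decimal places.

k=0: b·v=5.67×(-3.491)=-19.79397; √(2b)=3.36749; u=(-19.79397+16.501)/3.36749=-0.97787, w=(-19.79397−16.501)/3.36749=-10.77804

0: u=-0.97787 w=-10.77804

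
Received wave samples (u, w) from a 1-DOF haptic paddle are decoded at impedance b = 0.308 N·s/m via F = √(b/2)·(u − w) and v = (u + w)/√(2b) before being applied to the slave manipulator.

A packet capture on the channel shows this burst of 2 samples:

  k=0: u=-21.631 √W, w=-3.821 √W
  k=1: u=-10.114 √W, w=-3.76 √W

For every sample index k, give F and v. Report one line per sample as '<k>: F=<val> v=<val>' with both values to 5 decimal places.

0: F=-6.98915 v=-32.42885
1: F=-2.49349 v=-17.67711

k=0: u−w=-17.81000, u+w=-25.45200; √(b/2)=0.39243, √(2b)=0.78486; F=0.39243×(-17.81)=-6.98915, v=-25.45200/0.78486=-32.42885
k=1: u−w=-6.35400, u+w=-13.87400; √(b/2)=0.39243, √(2b)=0.78486; F=0.39243×(-6.354)=-2.49349, v=-13.87400/0.78486=-17.67711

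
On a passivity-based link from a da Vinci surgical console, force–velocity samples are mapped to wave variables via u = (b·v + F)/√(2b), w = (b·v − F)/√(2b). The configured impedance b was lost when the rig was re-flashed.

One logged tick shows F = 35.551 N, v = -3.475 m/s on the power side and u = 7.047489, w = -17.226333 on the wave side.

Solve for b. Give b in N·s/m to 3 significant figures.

u + w = -10.178844;  u + w = √(2b)·v, so √(2b) = -10.178844/(-3.475) = 2.929164.
b = (√(2b))²/2 = 8.580000/2 = 4.290000.
(Check via u − w = 2F/√(2b): u − w = 24.273822, 2F/√(2b) = 24.273822.)

b = 4.29 N·s/m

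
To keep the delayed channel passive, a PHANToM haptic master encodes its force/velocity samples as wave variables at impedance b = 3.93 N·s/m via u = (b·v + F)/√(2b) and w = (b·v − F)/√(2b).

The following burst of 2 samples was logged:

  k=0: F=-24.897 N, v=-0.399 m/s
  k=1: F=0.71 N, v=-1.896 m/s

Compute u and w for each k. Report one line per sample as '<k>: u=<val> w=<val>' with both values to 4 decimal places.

k=0: b·v=3.93×(-0.399)=-1.5681; √(2b)=2.8036; u=(-1.5681+(-24.897))/2.8036=-9.4398, w=(-1.5681−(-24.897))/2.8036=8.3212
k=1: b·v=3.93×(-1.896)=-7.4513; √(2b)=2.8036; u=(-7.4513+0.71)/2.8036=-2.4045, w=(-7.4513−0.71)/2.8036=-2.9110

0: u=-9.4398 w=8.3212
1: u=-2.4045 w=-2.9110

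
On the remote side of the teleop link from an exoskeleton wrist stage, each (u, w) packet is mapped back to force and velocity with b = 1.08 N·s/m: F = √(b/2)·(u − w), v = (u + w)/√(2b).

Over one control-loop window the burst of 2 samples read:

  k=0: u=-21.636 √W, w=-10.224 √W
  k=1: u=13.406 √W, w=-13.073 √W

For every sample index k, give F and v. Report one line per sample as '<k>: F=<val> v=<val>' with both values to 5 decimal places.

k=0: u−w=-11.41200, u+w=-31.86000; √(b/2)=0.73485, √(2b)=1.46969; F=0.73485×(-11.412)=-8.38607, v=-31.86000/1.46969=-21.67798
k=1: u−w=26.47900, u+w=0.33300; √(b/2)=0.73485, √(2b)=1.46969; F=0.73485×26.479=19.45801, v=0.33300/1.46969=0.22658

0: F=-8.38607 v=-21.67798
1: F=19.45801 v=0.22658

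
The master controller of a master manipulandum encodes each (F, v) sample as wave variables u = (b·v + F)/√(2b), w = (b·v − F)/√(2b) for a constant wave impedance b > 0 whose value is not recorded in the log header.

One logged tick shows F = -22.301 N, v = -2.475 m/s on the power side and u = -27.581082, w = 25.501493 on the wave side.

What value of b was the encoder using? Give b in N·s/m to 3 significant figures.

b = 0.353 N·s/m

u + w = -2.079589;  u + w = √(2b)·v, so √(2b) = -2.079589/(-2.475) = 0.840238.
b = (√(2b))²/2 = 0.706000/2 = 0.353000.
(Check via u − w = 2F/√(2b): u − w = -53.082575, 2F/√(2b) = -53.082580.)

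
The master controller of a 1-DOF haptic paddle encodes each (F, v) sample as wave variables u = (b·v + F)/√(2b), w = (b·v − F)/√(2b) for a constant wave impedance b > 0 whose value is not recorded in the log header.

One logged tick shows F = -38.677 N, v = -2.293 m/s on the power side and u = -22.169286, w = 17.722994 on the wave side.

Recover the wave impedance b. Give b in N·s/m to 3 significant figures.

b = 1.88 N·s/m

u + w = -4.446292;  u + w = √(2b)·v, so √(2b) = -4.446292/(-2.293) = 1.939072.
b = (√(2b))²/2 = 3.760000/2 = 1.880000.
(Check via u − w = 2F/√(2b): u − w = -39.892280, 2F/√(2b) = -39.892279.)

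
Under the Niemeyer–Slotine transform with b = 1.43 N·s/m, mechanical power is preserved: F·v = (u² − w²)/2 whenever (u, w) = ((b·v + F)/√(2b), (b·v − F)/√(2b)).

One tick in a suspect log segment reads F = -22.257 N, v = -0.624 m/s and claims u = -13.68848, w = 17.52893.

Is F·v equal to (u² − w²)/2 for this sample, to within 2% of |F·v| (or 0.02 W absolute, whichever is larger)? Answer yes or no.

F·v = (-22.257)×(-0.624) = 13.88837 W.
(u² − w²)/2 = (187.37448 − 307.26339)/2 = -59.94445 W.
|Δ| = 73.83282;  2% of max(1, |F·v|) = 0.27777.

no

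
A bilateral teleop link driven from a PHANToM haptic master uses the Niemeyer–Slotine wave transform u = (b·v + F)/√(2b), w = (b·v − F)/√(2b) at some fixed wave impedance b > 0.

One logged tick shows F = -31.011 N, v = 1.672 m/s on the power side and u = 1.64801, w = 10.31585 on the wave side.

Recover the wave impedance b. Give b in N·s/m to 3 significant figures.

b = 25.6 N·s/m

u + w = 11.96386;  u + w = √(2b)·v, so √(2b) = 11.96386/1.672 = 7.15542.
b = (√(2b))²/2 = 51.20002/2 = 25.60001.
(Check via u − w = 2F/√(2b): u − w = -8.66784, 2F/√(2b) = -8.66784.)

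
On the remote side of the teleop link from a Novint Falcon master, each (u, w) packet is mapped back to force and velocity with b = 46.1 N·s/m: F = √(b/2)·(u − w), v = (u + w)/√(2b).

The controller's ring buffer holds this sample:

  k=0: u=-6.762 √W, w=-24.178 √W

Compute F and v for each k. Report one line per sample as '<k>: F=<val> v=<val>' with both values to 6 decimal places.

k=0: u−w=17.416000, u+w=-30.940000; √(b/2)=4.801042, √(2b)=9.602083; F=4.801042×17.416=83.614940, v=-30.940000/9.602083=-3.222217

0: F=83.614940 v=-3.222217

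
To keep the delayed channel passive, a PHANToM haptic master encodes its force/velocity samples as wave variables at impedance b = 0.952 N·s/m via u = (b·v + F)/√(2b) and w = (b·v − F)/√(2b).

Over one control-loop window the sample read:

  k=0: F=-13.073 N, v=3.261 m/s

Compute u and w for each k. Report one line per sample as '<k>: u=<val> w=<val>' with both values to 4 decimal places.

k=0: b·v=0.952×3.261=3.1045; √(2b)=1.3799; u=(3.1045+(-13.073))/1.3799=-7.2243, w=(3.1045−(-13.073))/1.3799=11.7240

0: u=-7.2243 w=11.7240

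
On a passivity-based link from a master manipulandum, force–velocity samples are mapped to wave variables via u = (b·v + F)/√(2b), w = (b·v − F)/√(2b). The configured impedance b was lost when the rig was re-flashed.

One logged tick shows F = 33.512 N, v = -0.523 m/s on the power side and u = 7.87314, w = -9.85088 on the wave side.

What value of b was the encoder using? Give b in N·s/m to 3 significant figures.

b = 7.15 N·s/m

u + w = -1.97774;  u + w = √(2b)·v, so √(2b) = -1.97774/(-0.523) = 3.78153.
b = (√(2b))²/2 = 14.29997/2 = 7.14998.
(Check via u − w = 2F/√(2b): u − w = 17.72402, 2F/√(2b) = 17.72404.)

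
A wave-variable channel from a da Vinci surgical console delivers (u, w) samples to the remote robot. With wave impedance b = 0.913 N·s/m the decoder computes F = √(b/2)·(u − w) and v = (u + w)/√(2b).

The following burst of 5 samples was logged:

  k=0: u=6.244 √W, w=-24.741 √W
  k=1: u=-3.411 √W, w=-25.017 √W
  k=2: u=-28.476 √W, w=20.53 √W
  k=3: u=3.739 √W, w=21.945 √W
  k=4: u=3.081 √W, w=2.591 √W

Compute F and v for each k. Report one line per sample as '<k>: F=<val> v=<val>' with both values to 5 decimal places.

k=0: u−w=30.98500, u+w=-18.49700; √(b/2)=0.67565, √(2b)=1.35130; F=0.67565×30.985=20.93495, v=-18.49700/1.35130=-13.68834
k=1: u−w=21.60600, u+w=-28.42800; √(b/2)=0.67565, √(2b)=1.35130; F=0.67565×21.606=14.59805, v=-28.42800/1.35130=-21.03759
k=2: u−w=-49.00600, u+w=-7.94600; √(b/2)=0.67565, √(2b)=1.35130; F=0.67565×(-49.006)=-33.11080, v=-7.94600/1.35130=-5.88028
k=3: u−w=-18.20600, u+w=25.68400; √(b/2)=0.67565, √(2b)=1.35130; F=0.67565×(-18.206)=-12.30084, v=25.68400/1.35130=19.00694
k=4: u−w=0.49000, u+w=5.67200; √(b/2)=0.67565, √(2b)=1.35130; F=0.67565×0.49=0.33107, v=5.67200/1.35130=4.19745

0: F=20.93495 v=-13.68834
1: F=14.59805 v=-21.03759
2: F=-33.11080 v=-5.88028
3: F=-12.30084 v=19.00694
4: F=0.33107 v=4.19745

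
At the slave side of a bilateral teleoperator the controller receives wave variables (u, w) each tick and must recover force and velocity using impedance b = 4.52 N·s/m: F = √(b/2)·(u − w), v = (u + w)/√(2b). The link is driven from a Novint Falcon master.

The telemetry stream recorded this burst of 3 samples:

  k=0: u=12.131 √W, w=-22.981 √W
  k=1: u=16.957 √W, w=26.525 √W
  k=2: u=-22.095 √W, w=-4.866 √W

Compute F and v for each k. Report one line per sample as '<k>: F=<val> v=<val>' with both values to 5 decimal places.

0: F=52.78491 v=-3.60866
1: F=-14.38386 v=14.46190
2: F=-25.90087 v=-8.96710

k=0: u−w=35.11200, u+w=-10.85000; √(b/2)=1.50333, √(2b)=3.00666; F=1.50333×35.112=52.78491, v=-10.85000/3.00666=-3.60866
k=1: u−w=-9.56800, u+w=43.48200; √(b/2)=1.50333, √(2b)=3.00666; F=1.50333×(-9.568)=-14.38386, v=43.48200/3.00666=14.46190
k=2: u−w=-17.22900, u+w=-26.96100; √(b/2)=1.50333, √(2b)=3.00666; F=1.50333×(-17.229)=-25.90087, v=-26.96100/3.00666=-8.96710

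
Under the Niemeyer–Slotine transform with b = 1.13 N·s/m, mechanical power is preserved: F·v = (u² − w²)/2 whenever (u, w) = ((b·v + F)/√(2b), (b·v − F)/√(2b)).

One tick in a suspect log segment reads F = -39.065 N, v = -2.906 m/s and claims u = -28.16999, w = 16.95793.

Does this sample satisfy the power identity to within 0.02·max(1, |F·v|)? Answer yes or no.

F·v = (-39.065)×(-2.906) = 113.52289 W.
(u² − w²)/2 = (793.54834 − 287.57139)/2 = 252.98847 W.
|Δ| = 139.46558;  2% of max(1, |F·v|) = 2.27046.

no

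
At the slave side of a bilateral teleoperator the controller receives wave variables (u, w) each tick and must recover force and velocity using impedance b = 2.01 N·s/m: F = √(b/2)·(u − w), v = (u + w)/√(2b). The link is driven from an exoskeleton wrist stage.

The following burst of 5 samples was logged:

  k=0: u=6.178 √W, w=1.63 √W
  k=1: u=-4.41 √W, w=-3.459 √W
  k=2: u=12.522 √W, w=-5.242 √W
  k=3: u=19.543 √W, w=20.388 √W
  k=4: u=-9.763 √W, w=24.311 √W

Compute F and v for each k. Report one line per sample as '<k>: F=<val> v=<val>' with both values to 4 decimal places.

0: F=4.5594 v=3.8943
1: F=-0.9534 v=-3.9247
2: F=17.8084 v=3.6309
3: F=-0.8471 v=19.9158
4: F=-34.1591 v=7.2559

k=0: u−w=4.5480, u+w=7.8080; √(b/2)=1.0025, √(2b)=2.0050; F=1.0025×4.548=4.5594, v=7.8080/2.0050=3.8943
k=1: u−w=-0.9510, u+w=-7.8690; √(b/2)=1.0025, √(2b)=2.0050; F=1.0025×(-0.951)=-0.9534, v=-7.8690/2.0050=-3.9247
k=2: u−w=17.7640, u+w=7.2800; √(b/2)=1.0025, √(2b)=2.0050; F=1.0025×17.764=17.8084, v=7.2800/2.0050=3.6309
k=3: u−w=-0.8450, u+w=39.9310; √(b/2)=1.0025, √(2b)=2.0050; F=1.0025×(-0.845)=-0.8471, v=39.9310/2.0050=19.9158
k=4: u−w=-34.0740, u+w=14.5480; √(b/2)=1.0025, √(2b)=2.0050; F=1.0025×(-34.074)=-34.1591, v=14.5480/2.0050=7.2559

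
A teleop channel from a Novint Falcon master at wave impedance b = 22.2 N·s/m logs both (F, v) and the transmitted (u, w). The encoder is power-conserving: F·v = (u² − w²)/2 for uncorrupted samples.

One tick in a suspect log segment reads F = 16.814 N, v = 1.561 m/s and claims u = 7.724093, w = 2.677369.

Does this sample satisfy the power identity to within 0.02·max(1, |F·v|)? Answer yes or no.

yes

F·v = 16.814×1.561 = 26.246654 W.
(u² − w²)/2 = (59.661613 − 7.168305)/2 = 26.246654 W.
|Δ| = 0.000000;  2% of max(1, |F·v|) = 0.524933.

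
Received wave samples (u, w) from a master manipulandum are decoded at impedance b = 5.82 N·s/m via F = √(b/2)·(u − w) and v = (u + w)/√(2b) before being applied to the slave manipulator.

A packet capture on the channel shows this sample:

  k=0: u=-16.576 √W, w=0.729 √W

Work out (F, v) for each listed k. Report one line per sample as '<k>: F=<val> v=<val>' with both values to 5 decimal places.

0: F=-29.52012 v=-4.64484

k=0: u−w=-17.30500, u+w=-15.84700; √(b/2)=1.70587, √(2b)=3.41174; F=1.70587×(-17.305)=-29.52012, v=-15.84700/3.41174=-4.64484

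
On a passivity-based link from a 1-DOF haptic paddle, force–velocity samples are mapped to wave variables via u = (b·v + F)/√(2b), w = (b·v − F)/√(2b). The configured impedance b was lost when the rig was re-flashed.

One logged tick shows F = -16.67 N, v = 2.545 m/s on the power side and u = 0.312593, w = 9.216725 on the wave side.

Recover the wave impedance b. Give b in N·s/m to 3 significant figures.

u + w = 9.529318;  u + w = √(2b)·v, so √(2b) = 9.529318/2.545 = 3.744329.
b = (√(2b))²/2 = 14.020002/2 = 7.010001.
(Check via u − w = 2F/√(2b): u − w = -8.904132, 2F/√(2b) = -8.904131.)

b = 7.01 N·s/m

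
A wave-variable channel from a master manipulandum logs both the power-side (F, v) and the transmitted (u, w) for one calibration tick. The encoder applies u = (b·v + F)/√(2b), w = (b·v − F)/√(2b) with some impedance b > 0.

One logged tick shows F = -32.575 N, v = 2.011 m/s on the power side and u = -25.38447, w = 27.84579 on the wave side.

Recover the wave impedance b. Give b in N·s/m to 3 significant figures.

b = 0.749 N·s/m

u + w = 2.4613;  u + w = √(2b)·v, so √(2b) = 2.4613/2.011 = 1.2239.
b = (√(2b))²/2 = 1.4980/2 = 0.7490.
(Check via u − w = 2F/√(2b): u − w = -53.2303, 2F/√(2b) = -53.2302.)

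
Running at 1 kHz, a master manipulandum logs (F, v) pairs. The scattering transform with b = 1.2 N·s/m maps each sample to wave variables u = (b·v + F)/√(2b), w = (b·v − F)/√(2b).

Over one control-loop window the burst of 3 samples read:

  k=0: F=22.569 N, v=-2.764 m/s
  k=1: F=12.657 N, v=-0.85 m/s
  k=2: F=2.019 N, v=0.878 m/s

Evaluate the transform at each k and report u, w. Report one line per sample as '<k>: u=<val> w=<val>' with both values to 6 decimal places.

0: u=12.427242 w=-16.709212
1: u=7.511651 w=-8.828466
2: u=1.983355 w=-0.623163

k=0: b·v=1.2×(-2.764)=-3.316800; √(2b)=1.549193; u=(-3.316800+22.569)/1.549193=12.427242, w=(-3.316800−22.569)/1.549193=-16.709212
k=1: b·v=1.2×(-0.85)=-1.020000; √(2b)=1.549193; u=(-1.020000+12.657)/1.549193=7.511651, w=(-1.020000−12.657)/1.549193=-8.828466
k=2: b·v=1.2×0.878=1.053600; √(2b)=1.549193; u=(1.053600+2.019)/1.549193=1.983355, w=(1.053600−2.019)/1.549193=-0.623163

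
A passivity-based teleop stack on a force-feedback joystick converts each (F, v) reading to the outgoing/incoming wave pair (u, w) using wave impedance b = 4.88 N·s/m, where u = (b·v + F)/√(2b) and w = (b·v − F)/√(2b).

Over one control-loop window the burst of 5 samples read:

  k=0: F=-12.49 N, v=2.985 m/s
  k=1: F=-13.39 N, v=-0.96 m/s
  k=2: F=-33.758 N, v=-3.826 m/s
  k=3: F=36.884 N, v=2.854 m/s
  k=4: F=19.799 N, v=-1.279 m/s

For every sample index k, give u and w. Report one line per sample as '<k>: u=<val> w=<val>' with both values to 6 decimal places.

k=0: b·v=4.88×2.985=14.566800; √(2b)=3.124100; u=(14.566800+(-12.49))/3.124100=0.664767, w=(14.566800−(-12.49))/3.124100=8.660671
k=1: b·v=4.88×(-0.96)=-4.684800; √(2b)=3.124100; u=(-4.684800+(-13.39))/3.124100=-5.785602, w=(-4.684800−(-13.39))/3.124100=2.786467
k=2: b·v=4.88×(-3.826)=-18.670880; √(2b)=3.124100; u=(-18.670880+(-33.758))/3.124100=-16.782076, w=(-18.670880−(-33.758))/3.124100=4.829269
k=3: b·v=4.88×2.854=13.927520; √(2b)=3.124100; u=(13.927520+36.884)/3.124100=16.264371, w=(13.927520−36.884)/3.124100=-7.348190
k=4: b·v=4.88×(-1.279)=-6.241520; √(2b)=3.124100; u=(-6.241520+19.799)/3.124100=4.339644, w=(-6.241520−19.799)/3.124100=-8.335367

0: u=0.664767 w=8.660671
1: u=-5.785602 w=2.786467
2: u=-16.782076 w=4.829269
3: u=16.264371 w=-7.348190
4: u=4.339644 w=-8.335367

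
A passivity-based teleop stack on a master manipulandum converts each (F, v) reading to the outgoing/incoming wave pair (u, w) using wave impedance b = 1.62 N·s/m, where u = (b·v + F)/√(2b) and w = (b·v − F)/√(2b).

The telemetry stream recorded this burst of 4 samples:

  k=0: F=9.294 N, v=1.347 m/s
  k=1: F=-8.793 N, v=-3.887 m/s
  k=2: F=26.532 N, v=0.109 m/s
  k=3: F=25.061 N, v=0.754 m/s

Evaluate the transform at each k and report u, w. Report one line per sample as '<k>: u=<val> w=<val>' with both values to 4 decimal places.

k=0: b·v=1.62×1.347=2.1821; √(2b)=1.8000; u=(2.1821+9.294)/1.8000=6.3756, w=(2.1821−9.294)/1.8000=-3.9510
k=1: b·v=1.62×(-3.887)=-6.2969; √(2b)=1.8000; u=(-6.2969+(-8.793))/1.8000=-8.3833, w=(-6.2969−(-8.793))/1.8000=1.3867
k=2: b·v=1.62×0.109=0.1766; √(2b)=1.8000; u=(0.1766+26.532)/1.8000=14.8381, w=(0.1766−26.532)/1.8000=-14.6419
k=3: b·v=1.62×0.754=1.2215; √(2b)=1.8000; u=(1.2215+25.061)/1.8000=14.6014, w=(1.2215−25.061)/1.8000=-13.2442

0: u=6.3756 w=-3.9510
1: u=-8.3833 w=1.3867
2: u=14.8381 w=-14.6419
3: u=14.6014 w=-13.2442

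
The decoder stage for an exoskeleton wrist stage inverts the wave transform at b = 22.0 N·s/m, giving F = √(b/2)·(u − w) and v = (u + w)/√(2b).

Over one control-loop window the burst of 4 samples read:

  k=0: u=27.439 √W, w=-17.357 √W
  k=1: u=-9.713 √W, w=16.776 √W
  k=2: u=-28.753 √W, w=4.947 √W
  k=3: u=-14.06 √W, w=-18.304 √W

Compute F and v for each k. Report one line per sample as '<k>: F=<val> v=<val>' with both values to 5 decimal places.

k=0: u−w=44.79600, u+w=10.08200; √(b/2)=3.31662, √(2b)=6.63325; F=3.31662×44.796=148.57152, v=10.08200/6.63325=1.51992
k=1: u−w=-26.48900, u+w=7.06300; √(b/2)=3.31662, √(2b)=6.63325; F=3.31662×(-26.489)=-87.85407, v=7.06300/6.63325=1.06479
k=2: u−w=-33.70000, u+w=-23.80600; √(b/2)=3.31662, √(2b)=6.63325; F=3.31662×(-33.7)=-111.77026, v=-23.80600/6.63325=-3.58889
k=3: u−w=4.24400, u+w=-32.36400; √(b/2)=3.31662, √(2b)=6.63325; F=3.31662×4.244=14.07576, v=-32.36400/6.63325=-4.87906

0: F=148.57152 v=1.51992
1: F=-87.85407 v=1.06479
2: F=-111.77026 v=-3.58889
3: F=14.07576 v=-4.87906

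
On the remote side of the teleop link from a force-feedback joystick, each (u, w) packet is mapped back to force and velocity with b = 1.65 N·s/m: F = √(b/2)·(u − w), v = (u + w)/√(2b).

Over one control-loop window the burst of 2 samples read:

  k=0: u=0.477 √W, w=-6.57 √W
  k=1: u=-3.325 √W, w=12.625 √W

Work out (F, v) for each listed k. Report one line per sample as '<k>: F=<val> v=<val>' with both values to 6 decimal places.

0: F=6.400756 v=-3.354086
1: F=-14.487307 v=5.119482

k=0: u−w=7.047000, u+w=-6.093000; √(b/2)=0.908295, √(2b)=1.816590; F=0.908295×7.047=6.400756, v=-6.093000/1.816590=-3.354086
k=1: u−w=-15.950000, u+w=9.300000; √(b/2)=0.908295, √(2b)=1.816590; F=0.908295×(-15.95)=-14.487307, v=9.300000/1.816590=5.119482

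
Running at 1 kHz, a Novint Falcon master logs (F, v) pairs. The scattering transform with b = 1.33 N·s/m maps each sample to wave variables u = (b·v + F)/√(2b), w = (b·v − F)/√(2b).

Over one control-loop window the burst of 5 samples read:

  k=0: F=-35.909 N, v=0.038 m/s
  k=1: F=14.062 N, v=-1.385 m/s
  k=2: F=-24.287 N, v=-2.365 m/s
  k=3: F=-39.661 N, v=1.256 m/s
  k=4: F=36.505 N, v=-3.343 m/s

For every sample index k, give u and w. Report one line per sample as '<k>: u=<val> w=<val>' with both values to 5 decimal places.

k=0: b·v=1.33×0.038=0.05054; √(2b)=1.63095; u=(0.05054+(-35.909))/1.63095=-21.98623, w=(0.05054−(-35.909))/1.63095=22.04821
k=1: b·v=1.33×(-1.385)=-1.84205; √(2b)=1.63095; u=(-1.84205+14.062)/1.63095=7.49253, w=(-1.84205−14.062)/1.63095=-9.75140
k=2: b·v=1.33×(-2.365)=-3.14545; √(2b)=1.63095; u=(-3.14545+(-24.287))/1.63095=-16.81991, w=(-3.14545−(-24.287))/1.63095=12.96272
k=3: b·v=1.33×1.256=1.67048; √(2b)=1.63095; u=(1.67048+(-39.661))/1.63095=-23.29348, w=(1.67048−(-39.661))/1.63095=25.34196
k=4: b·v=1.33×(-3.343)=-4.44619; √(2b)=1.63095; u=(-4.44619+36.505)/1.63095=19.65652, w=(-4.44619−36.505)/1.63095=-25.10879

0: u=-21.98623 w=22.04821
1: u=7.49253 w=-9.75140
2: u=-16.81991 w=12.96272
3: u=-23.29348 w=25.34196
4: u=19.65652 w=-25.10879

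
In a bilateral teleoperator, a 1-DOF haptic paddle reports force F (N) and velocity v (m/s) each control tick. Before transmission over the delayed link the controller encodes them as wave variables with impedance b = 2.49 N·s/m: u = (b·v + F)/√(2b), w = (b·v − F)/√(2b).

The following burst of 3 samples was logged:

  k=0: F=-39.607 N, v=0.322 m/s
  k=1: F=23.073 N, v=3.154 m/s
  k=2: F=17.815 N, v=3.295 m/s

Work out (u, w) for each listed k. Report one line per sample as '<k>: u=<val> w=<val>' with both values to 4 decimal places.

0: u=-17.3890 w=18.1076
1: u=13.8585 w=-6.8200
2: u=11.6596 w=-4.3065

k=0: b·v=2.49×0.322=0.8018; √(2b)=2.2316; u=(0.8018+(-39.607))/2.2316=-17.3890, w=(0.8018−(-39.607))/2.2316=18.1076
k=1: b·v=2.49×3.154=7.8535; √(2b)=2.2316; u=(7.8535+23.073)/2.2316=13.8585, w=(7.8535−23.073)/2.2316=-6.8200
k=2: b·v=2.49×3.295=8.2046; √(2b)=2.2316; u=(8.2046+17.815)/2.2316=11.6596, w=(8.2046−17.815)/2.2316=-4.3065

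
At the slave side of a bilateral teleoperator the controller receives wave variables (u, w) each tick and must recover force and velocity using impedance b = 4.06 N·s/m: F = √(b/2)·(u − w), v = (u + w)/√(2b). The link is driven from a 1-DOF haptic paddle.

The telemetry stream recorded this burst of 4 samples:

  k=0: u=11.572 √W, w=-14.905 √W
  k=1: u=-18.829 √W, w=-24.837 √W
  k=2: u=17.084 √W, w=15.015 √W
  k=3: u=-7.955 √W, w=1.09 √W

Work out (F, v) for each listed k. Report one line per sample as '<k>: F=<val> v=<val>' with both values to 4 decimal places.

k=0: u−w=26.4770, u+w=-3.3330; √(b/2)=1.4248, √(2b)=2.8496; F=1.4248×26.477=37.7239, v=-3.3330/2.8496=-1.1697
k=1: u−w=6.0080, u+w=-43.6660; √(b/2)=1.4248, √(2b)=2.8496; F=1.4248×6.008=8.5601, v=-43.6660/2.8496=-15.3238
k=2: u−w=2.0690, u+w=32.0990; √(b/2)=1.4248, √(2b)=2.8496; F=1.4248×2.069=2.9479, v=32.0990/2.8496=11.2645
k=3: u−w=-9.0450, u+w=-6.8650; √(b/2)=1.4248, √(2b)=2.8496; F=1.4248×(-9.045)=-12.8871, v=-6.8650/2.8496=-2.4091

0: F=37.7239 v=-1.1697
1: F=8.5601 v=-15.3238
2: F=2.9479 v=11.2645
3: F=-12.8871 v=-2.4091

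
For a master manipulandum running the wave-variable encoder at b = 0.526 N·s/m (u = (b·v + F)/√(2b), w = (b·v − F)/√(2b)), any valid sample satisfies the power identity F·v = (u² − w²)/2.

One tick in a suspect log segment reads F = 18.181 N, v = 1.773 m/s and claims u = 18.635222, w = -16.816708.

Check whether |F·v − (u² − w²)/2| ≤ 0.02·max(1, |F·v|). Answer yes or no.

F·v = 18.181×1.773 = 32.234913 W.
(u² − w²)/2 = (347.271499 − 282.801668)/2 = 32.234916 W.
|Δ| = 0.000003;  2% of max(1, |F·v|) = 0.644698.

yes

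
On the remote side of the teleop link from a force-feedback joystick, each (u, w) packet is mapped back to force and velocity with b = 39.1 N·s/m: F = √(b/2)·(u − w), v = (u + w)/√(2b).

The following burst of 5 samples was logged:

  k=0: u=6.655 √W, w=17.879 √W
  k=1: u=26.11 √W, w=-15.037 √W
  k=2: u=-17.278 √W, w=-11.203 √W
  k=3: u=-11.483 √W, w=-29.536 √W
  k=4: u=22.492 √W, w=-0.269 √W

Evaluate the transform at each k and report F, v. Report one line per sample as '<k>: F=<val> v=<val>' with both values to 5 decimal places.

0: F=-49.62734 v=2.77437
1: F=181.93303 v=1.25217
2: F=-26.86084 v=-3.22071
3: F=79.82203 v=-4.63854
4: F=100.63863 v=2.51304

k=0: u−w=-11.22400, u+w=24.53400; √(b/2)=4.42154, √(2b)=8.84308; F=4.42154×(-11.224)=-49.62734, v=24.53400/8.84308=2.77437
k=1: u−w=41.14700, u+w=11.07300; √(b/2)=4.42154, √(2b)=8.84308; F=4.42154×41.147=181.93303, v=11.07300/8.84308=1.25217
k=2: u−w=-6.07500, u+w=-28.48100; √(b/2)=4.42154, √(2b)=8.84308; F=4.42154×(-6.075)=-26.86084, v=-28.48100/8.84308=-3.22071
k=3: u−w=18.05300, u+w=-41.01900; √(b/2)=4.42154, √(2b)=8.84308; F=4.42154×18.053=79.82203, v=-41.01900/8.84308=-4.63854
k=4: u−w=22.76100, u+w=22.22300; √(b/2)=4.42154, √(2b)=8.84308; F=4.42154×22.761=100.63863, v=22.22300/8.84308=2.51304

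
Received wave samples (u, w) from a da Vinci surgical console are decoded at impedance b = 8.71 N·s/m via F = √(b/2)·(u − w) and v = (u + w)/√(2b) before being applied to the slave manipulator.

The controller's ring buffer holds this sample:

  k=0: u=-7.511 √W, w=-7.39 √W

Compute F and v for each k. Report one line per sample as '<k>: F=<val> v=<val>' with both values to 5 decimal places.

0: F=-0.25251 v=-3.57019

k=0: u−w=-0.12100, u+w=-14.90100; √(b/2)=2.08686, √(2b)=4.17373; F=2.08686×(-0.121)=-0.25251, v=-14.90100/4.17373=-3.57019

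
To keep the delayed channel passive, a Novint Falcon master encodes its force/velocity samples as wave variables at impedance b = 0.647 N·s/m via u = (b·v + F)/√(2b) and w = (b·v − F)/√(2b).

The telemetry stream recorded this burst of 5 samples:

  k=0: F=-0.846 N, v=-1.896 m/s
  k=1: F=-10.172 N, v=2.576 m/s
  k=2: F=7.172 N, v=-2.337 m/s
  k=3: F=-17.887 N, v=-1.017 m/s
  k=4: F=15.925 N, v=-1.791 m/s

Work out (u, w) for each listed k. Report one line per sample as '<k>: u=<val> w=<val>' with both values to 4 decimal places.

0: u=-1.8221 w=-0.3347
1: u=-7.4769 w=10.4072
2: u=4.9756 w=-7.6340
3: u=-16.3027 w=15.1458
4: u=12.9808 w=-15.0182

k=0: b·v=0.647×(-1.896)=-1.2267; √(2b)=1.1375; u=(-1.2267+(-0.846))/1.1375=-1.8221, w=(-1.2267−(-0.846))/1.1375=-0.3347
k=1: b·v=0.647×2.576=1.6667; √(2b)=1.1375; u=(1.6667+(-10.172))/1.1375=-7.4769, w=(1.6667−(-10.172))/1.1375=10.4072
k=2: b·v=0.647×(-2.337)=-1.5120; √(2b)=1.1375; u=(-1.5120+7.172)/1.1375=4.9756, w=(-1.5120−7.172)/1.1375=-7.6340
k=3: b·v=0.647×(-1.017)=-0.6580; √(2b)=1.1375; u=(-0.6580+(-17.887))/1.1375=-16.3027, w=(-0.6580−(-17.887))/1.1375=15.1458
k=4: b·v=0.647×(-1.791)=-1.1588; √(2b)=1.1375; u=(-1.1588+15.925)/1.1375=12.9808, w=(-1.1588−15.925)/1.1375=-15.0182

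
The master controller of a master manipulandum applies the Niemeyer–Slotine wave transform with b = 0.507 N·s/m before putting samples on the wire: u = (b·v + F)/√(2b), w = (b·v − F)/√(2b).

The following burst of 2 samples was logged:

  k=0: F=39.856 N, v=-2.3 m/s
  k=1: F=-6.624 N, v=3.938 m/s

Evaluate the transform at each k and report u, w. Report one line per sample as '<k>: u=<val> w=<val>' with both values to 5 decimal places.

0: u=38.42188 w=-40.73793
1: u=-4.59538 w=8.56085

k=0: b·v=0.507×(-2.3)=-1.16610; √(2b)=1.00698; u=(-1.16610+39.856)/1.00698=38.42188, w=(-1.16610−39.856)/1.00698=-40.73793
k=1: b·v=0.507×3.938=1.99657; √(2b)=1.00698; u=(1.99657+(-6.624))/1.00698=-4.59538, w=(1.99657−(-6.624))/1.00698=8.56085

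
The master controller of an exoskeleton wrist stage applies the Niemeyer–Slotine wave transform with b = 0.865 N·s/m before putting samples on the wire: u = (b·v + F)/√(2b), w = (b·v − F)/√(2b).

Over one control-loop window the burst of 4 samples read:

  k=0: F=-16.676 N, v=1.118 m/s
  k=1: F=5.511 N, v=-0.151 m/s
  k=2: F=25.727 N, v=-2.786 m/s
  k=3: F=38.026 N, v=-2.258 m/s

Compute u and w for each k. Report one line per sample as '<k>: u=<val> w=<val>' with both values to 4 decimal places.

0: u=-11.9433 w=13.4138
1: u=4.0906 w=-4.2892
2: u=17.7277 w=-21.3921
3: u=27.4257 w=-30.3956

k=0: b·v=0.865×1.118=0.9671; √(2b)=1.3153; u=(0.9671+(-16.676))/1.3153=-11.9433, w=(0.9671−(-16.676))/1.3153=13.4138
k=1: b·v=0.865×(-0.151)=-0.1306; √(2b)=1.3153; u=(-0.1306+5.511)/1.3153=4.0906, w=(-0.1306−5.511)/1.3153=-4.2892
k=2: b·v=0.865×(-2.786)=-2.4099; √(2b)=1.3153; u=(-2.4099+25.727)/1.3153=17.7277, w=(-2.4099−25.727)/1.3153=-21.3921
k=3: b·v=0.865×(-2.258)=-1.9532; √(2b)=1.3153; u=(-1.9532+38.026)/1.3153=27.4257, w=(-1.9532−38.026)/1.3153=-30.3956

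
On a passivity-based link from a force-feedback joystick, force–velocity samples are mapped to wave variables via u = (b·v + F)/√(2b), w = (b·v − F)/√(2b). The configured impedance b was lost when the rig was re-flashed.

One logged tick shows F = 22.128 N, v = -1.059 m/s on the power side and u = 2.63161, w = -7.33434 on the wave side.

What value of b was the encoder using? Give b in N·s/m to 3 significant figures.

u + w = -4.70273;  u + w = √(2b)·v, so √(2b) = -4.70273/(-1.059) = 4.44073.
b = (√(2b))²/2 = 19.72006/2 = 9.86003.
(Check via u − w = 2F/√(2b): u − w = 9.96595, 2F/√(2b) = 9.96594.)

b = 9.86 N·s/m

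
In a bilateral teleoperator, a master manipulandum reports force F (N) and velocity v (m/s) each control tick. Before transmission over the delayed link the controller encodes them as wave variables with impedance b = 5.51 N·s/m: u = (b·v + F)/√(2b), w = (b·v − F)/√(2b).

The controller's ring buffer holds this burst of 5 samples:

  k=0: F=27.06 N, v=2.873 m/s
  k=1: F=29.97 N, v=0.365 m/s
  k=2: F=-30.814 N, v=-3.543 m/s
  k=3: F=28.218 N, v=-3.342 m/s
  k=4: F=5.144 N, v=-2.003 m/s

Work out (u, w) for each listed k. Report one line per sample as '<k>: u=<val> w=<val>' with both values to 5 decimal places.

k=0: b·v=5.51×2.873=15.83023; √(2b)=3.31964; u=(15.83023+27.06)/3.31964=12.92015, w=(15.83023−27.06)/3.31964=-3.38283
k=1: b·v=5.51×0.365=2.01115; √(2b)=3.31964; u=(2.01115+29.97)/3.31964=9.63393, w=(2.01115−29.97)/3.31964=-8.42226
k=2: b·v=5.51×(-3.543)=-19.52193; √(2b)=3.31964; u=(-19.52193+(-30.814))/3.31964=-15.16308, w=(-19.52193−(-30.814))/3.31964=3.40160
k=3: b·v=5.51×(-3.342)=-18.41442; √(2b)=3.31964; u=(-18.41442+28.218)/3.31964=2.95321, w=(-18.41442−28.218)/3.31964=-14.04744
k=4: b·v=5.51×(-2.003)=-11.03653; √(2b)=3.31964; u=(-11.03653+5.144)/3.31964=-1.77505, w=(-11.03653−5.144)/3.31964=-4.87418

0: u=12.92015 w=-3.38283
1: u=9.63393 w=-8.42226
2: u=-15.16308 w=3.40160
3: u=2.95321 w=-14.04744
4: u=-1.77505 w=-4.87418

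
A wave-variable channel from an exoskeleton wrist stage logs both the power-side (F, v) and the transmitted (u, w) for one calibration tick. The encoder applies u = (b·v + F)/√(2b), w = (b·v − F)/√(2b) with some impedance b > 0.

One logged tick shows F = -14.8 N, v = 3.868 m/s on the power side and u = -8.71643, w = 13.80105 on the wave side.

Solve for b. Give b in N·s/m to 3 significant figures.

u + w = 5.08462;  u + w = √(2b)·v, so √(2b) = 5.08462/3.868 = 1.31453.
b = (√(2b))²/2 = 1.72800/2 = 0.86400.
(Check via u − w = 2F/√(2b): u − w = -22.51748, 2F/√(2b) = -22.51747.)

b = 0.864 N·s/m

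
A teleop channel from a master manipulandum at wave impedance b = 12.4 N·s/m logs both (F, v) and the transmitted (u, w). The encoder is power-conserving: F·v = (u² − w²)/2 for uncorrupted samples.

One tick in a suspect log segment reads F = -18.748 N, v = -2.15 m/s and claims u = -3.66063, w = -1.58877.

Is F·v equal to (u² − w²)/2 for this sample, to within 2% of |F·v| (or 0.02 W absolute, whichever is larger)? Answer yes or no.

F·v = (-18.748)×(-2.15) = 40.3082 W.
(u² − w²)/2 = (13.4002 − 2.5242)/2 = 5.4380 W.
|Δ| = 34.8702;  2% of max(1, |F·v|) = 0.8062.

no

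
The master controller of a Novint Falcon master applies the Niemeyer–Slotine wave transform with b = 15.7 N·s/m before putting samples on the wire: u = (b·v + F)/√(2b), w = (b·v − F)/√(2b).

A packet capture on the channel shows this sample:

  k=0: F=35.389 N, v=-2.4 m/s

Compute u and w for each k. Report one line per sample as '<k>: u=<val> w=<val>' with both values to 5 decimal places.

k=0: b·v=15.7×(-2.4)=-37.68000; √(2b)=5.60357; u=(-37.68000+35.389)/5.60357=-0.40885, w=(-37.68000−35.389)/5.60357=-13.03972

0: u=-0.40885 w=-13.03972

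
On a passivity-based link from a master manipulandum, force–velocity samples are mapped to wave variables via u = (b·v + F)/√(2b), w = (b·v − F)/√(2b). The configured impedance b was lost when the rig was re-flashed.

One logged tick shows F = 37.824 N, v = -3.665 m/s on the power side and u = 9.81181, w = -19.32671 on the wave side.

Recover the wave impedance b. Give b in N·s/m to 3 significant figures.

b = 3.37 N·s/m

u + w = -9.5149;  u + w = √(2b)·v, so √(2b) = -9.5149/(-3.665) = 2.5962.
b = (√(2b))²/2 = 6.7400/2 = 3.3700.
(Check via u − w = 2F/√(2b): u − w = 29.1385, 2F/√(2b) = 29.1385.)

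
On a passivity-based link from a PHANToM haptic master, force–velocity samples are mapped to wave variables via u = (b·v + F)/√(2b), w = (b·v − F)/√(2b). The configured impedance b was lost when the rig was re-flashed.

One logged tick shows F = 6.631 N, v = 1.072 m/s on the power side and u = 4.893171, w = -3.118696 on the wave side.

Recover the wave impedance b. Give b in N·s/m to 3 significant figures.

b = 1.37 N·s/m

u + w = 1.774475;  u + w = √(2b)·v, so √(2b) = 1.774475/1.072 = 1.655294.
b = (√(2b))²/2 = 2.739998/2 = 1.369999.
(Check via u − w = 2F/√(2b): u − w = 8.011867, 2F/√(2b) = 8.011871.)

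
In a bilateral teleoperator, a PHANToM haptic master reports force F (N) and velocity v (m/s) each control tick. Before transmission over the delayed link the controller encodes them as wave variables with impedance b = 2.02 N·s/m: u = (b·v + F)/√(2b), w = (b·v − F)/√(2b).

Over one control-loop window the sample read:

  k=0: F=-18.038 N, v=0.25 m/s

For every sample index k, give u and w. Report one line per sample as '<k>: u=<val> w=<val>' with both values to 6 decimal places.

0: u=-8.722994 w=9.225487

k=0: b·v=2.02×0.25=0.505000; √(2b)=2.009975; u=(0.505000+(-18.038))/2.009975=-8.722994, w=(0.505000−(-18.038))/2.009975=9.225487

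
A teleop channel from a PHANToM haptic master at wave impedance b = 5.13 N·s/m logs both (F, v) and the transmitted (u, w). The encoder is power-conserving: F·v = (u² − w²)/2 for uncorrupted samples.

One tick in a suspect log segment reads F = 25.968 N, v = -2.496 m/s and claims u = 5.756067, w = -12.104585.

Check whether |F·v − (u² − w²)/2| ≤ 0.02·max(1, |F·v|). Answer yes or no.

no

F·v = 25.968×(-2.496) = -64.816128 W.
(u² − w²)/2 = (33.132307 − 146.520978)/2 = -56.694335 W.
|Δ| = 8.121793;  2% of max(1, |F·v|) = 1.296323.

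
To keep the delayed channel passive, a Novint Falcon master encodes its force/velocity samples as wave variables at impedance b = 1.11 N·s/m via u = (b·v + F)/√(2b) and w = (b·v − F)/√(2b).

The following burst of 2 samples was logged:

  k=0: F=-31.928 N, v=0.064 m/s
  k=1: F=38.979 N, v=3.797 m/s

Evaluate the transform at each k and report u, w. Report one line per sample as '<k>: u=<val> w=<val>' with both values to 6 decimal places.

0: u=-21.380992 w=21.476349
1: u=28.989693 w=-23.332291

k=0: b·v=1.11×0.064=0.071040; √(2b)=1.489966; u=(0.071040+(-31.928))/1.489966=-21.380992, w=(0.071040−(-31.928))/1.489966=21.476349
k=1: b·v=1.11×3.797=4.214670; √(2b)=1.489966; u=(4.214670+38.979)/1.489966=28.989693, w=(4.214670−38.979)/1.489966=-23.332291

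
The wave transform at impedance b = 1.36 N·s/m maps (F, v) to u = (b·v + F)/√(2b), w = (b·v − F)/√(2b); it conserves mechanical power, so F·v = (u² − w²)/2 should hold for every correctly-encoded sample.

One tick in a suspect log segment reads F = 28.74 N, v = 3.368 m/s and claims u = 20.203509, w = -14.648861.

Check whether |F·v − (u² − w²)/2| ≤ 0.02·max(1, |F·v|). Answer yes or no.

F·v = 28.74×3.368 = 96.796320 W.
(u² − w²)/2 = (408.181776 − 214.589129)/2 = 96.796324 W.
|Δ| = 0.000004;  2% of max(1, |F·v|) = 1.935926.

yes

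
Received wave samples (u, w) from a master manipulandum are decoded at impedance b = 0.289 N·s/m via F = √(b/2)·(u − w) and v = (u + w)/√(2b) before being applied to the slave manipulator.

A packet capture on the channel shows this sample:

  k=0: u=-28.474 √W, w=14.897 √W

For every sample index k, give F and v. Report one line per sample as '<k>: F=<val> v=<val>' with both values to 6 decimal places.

0: F=-16.486686 v=-17.858291

k=0: u−w=-43.371000, u+w=-13.577000; √(b/2)=0.380132, √(2b)=0.760263; F=0.380132×(-43.371)=-16.486686, v=-13.577000/0.760263=-17.858291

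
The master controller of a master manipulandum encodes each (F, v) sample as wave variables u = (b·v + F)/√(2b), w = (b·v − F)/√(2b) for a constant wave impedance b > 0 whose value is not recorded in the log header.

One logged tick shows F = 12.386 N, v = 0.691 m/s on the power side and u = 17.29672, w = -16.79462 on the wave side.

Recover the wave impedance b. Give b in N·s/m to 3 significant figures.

u + w = 0.5021;  u + w = √(2b)·v, so √(2b) = 0.5021/0.691 = 0.7266.
b = (√(2b))²/2 = 0.5280/2 = 0.2640.
(Check via u − w = 2F/√(2b): u − w = 34.0913, 2F/√(2b) = 34.0917.)

b = 0.264 N·s/m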